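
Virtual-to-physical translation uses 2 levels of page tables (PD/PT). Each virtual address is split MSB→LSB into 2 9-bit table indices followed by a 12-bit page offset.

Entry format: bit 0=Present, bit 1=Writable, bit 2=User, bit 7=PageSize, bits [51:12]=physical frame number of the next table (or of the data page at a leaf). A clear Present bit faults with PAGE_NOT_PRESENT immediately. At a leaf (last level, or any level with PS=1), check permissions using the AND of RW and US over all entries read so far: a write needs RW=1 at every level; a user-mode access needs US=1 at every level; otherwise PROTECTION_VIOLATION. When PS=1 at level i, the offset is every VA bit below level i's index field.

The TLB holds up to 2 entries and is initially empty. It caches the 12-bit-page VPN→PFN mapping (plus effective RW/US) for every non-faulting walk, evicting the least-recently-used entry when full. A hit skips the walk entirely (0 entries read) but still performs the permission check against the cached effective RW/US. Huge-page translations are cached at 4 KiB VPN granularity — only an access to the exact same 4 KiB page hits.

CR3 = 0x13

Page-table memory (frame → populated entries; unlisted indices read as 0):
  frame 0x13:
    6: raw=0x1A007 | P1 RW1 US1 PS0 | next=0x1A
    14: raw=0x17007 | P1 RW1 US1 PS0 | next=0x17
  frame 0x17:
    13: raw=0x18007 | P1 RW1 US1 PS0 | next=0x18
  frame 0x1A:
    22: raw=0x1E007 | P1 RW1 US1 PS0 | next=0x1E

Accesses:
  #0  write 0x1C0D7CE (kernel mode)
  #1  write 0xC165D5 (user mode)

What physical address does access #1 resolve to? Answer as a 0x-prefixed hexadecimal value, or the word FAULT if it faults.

Per-access translation:
#0 VA=0x1C0D7CE (w,kernel):
  [0] read 0x13 idx=14: raw=0x17007 flags P=1 W=1 U=1 S=0
  [1] read 0x17 idx=13: raw=0x18007 flags P=1 W=1 U=1 S=0
  ⇒ phys 0x187CE  [2 reads]
#1 VA=0xC165D5 (w,user):
  [0] read 0x13 idx=6: raw=0x1A007 flags P=1 W=1 U=1 S=0
  [1] read 0x1A idx=22: raw=0x1E007 flags P=1 W=1 U=1 S=0
  ⇒ phys 0x1E5D5  [2 reads]

Access #1 PA: 0x1E5D5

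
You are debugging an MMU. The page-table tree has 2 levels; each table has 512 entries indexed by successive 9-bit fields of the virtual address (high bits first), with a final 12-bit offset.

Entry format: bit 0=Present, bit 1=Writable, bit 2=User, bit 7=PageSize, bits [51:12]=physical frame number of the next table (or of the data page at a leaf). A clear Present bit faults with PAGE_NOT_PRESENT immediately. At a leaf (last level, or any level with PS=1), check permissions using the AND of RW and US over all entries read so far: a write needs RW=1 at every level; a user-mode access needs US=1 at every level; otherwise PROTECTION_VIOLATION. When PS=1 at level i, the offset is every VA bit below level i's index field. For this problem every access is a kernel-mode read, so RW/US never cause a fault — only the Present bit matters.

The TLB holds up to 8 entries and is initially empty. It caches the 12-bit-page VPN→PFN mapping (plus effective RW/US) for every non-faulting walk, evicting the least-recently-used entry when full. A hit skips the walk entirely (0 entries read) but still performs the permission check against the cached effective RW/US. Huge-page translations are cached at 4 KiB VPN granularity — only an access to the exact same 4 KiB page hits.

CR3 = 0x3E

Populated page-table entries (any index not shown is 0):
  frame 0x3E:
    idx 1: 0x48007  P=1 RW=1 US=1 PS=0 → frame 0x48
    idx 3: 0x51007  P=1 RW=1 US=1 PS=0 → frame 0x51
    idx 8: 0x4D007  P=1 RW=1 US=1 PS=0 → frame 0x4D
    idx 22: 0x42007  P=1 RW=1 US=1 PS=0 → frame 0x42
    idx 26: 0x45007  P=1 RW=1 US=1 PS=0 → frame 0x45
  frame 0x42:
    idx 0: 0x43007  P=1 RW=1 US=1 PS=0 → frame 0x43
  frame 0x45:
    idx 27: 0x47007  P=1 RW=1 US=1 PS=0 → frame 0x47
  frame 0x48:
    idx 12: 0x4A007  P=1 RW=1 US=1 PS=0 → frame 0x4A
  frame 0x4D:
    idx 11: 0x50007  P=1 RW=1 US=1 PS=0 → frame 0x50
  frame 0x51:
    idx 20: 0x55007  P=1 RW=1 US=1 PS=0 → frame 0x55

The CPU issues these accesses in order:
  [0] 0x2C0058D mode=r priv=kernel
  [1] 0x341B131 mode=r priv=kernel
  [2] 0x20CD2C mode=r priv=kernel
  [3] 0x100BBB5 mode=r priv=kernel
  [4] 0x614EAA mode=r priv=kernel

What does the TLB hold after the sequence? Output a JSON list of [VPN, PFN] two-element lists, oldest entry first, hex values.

Per-access translation:
#0 VA=0x2C0058D (r,kernel):
  L0: frame=0x3E idx=22 entry=0x42007 [P=1 RW=1 US=1 PS=0]
  L1: frame=0x42 idx=0 entry=0x43007 [P=1 RW=1 US=1 PS=0]
  ✓ 0x4358D  — 2 lookups
#1 VA=0x341B131 (r,kernel):
  L0: frame=0x3E idx=26 entry=0x45007 [P=1 RW=1 US=1 PS=0]
  L1: frame=0x45 idx=27 entry=0x47007 [P=1 RW=1 US=1 PS=0]
  ✓ 0x47131  — 2 lookups
#2 VA=0x20CD2C (r,kernel):
  L0: frame=0x3E idx=1 entry=0x48007 [P=1 RW=1 US=1 PS=0]
  L1: frame=0x48 idx=12 entry=0x4A007 [P=1 RW=1 US=1 PS=0]
  ✓ 0x4AD2C  — 2 lookups
#3 VA=0x100BBB5 (r,kernel):
  L0: frame=0x3E idx=8 entry=0x4D007 [P=1 RW=1 US=1 PS=0]
  L1: frame=0x4D idx=11 entry=0x50007 [P=1 RW=1 US=1 PS=0]
  ✓ 0x50BB5  — 2 lookups
#4 VA=0x614EAA (r,kernel):
  L0: frame=0x3E idx=3 entry=0x51007 [P=1 RW=1 US=1 PS=0]
  L1: frame=0x51 idx=20 entry=0x55007 [P=1 RW=1 US=1 PS=0]
  ✓ 0x55EAA  — 2 lookups

TLB: [["0x2C00", "0x43"], ["0x341B", "0x47"], ["0x20C", "0x4A"], ["0x100B", "0x50"], ["0x614", "0x55"]]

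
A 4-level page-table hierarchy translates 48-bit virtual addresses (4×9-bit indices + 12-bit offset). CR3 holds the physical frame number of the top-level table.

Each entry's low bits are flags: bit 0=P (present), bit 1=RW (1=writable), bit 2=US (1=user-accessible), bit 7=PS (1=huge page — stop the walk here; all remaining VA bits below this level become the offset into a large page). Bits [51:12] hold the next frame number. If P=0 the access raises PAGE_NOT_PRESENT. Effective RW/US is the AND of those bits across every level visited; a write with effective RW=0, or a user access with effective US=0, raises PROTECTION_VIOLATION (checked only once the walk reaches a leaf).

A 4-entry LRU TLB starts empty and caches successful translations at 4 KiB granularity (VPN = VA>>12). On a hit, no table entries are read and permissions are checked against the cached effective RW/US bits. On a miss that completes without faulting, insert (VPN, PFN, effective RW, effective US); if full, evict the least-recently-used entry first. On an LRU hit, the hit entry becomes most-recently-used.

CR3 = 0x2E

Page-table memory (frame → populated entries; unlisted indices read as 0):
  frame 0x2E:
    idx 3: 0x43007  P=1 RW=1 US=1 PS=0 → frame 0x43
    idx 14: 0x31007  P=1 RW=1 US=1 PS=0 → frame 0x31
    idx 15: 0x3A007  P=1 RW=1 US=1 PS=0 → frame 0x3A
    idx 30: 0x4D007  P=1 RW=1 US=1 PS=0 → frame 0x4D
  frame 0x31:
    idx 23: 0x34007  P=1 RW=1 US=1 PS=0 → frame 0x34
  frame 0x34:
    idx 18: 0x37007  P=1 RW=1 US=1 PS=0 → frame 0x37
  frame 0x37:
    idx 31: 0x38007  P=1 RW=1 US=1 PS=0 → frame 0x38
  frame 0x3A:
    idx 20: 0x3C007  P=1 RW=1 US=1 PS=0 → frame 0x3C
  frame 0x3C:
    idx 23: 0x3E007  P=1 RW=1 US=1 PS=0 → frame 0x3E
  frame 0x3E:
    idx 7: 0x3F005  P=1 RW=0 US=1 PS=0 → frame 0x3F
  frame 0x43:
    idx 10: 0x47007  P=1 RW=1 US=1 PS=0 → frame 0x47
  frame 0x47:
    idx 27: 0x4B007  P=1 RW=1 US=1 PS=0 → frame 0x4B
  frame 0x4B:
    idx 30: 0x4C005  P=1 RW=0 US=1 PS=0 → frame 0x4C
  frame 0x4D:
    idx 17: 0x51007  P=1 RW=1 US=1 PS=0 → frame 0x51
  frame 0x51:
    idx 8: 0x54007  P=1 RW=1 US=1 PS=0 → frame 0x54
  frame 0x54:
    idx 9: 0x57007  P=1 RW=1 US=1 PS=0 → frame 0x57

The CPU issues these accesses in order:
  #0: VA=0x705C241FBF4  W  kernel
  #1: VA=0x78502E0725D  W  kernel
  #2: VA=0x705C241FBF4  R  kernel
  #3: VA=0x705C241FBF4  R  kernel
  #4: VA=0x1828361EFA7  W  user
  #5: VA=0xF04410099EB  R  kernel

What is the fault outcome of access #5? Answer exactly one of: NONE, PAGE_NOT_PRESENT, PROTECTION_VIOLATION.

Trace:
#0 VA=0x705C241FBF4 (w,kernel):
  lvl0: tbl 0x2E, slot 14 ⇒ 0x31007 (P1/RW1/US1/PS0)
  lvl1: tbl 0x31, slot 23 ⇒ 0x34007 (P1/RW1/US1/PS0)
  lvl2: tbl 0x34, slot 18 ⇒ 0x37007 (P1/RW1/US1/PS0)
  lvl3: tbl 0x37, slot 31 ⇒ 0x38007 (P1/RW1/US1/PS0)
  ✓ 0x38BF4  — 4 lookups
#1 VA=0x78502E0725D (w,kernel):
  lvl0: tbl 0x2E, slot 15 ⇒ 0x3A007 (P1/RW1/US1/PS0)
  lvl1: tbl 0x3A, slot 20 ⇒ 0x3C007 (P1/RW1/US1/PS0)
  lvl2: tbl 0x3C, slot 23 ⇒ 0x3E007 (P1/RW1/US1/PS0)
  lvl3: tbl 0x3E, slot 7 ⇒ 0x3F005 (P1/RW0/US1/PS0)
  ✗ PROTECTION_VIOLATION  [4 reads]
#2 VA=0x705C241FBF4 (r,kernel):
  TLB hit vpn=0x705C241F → PA=0x38BF4
#3 VA=0x705C241FBF4 (r,kernel):
  TLB hit vpn=0x705C241F → PA=0x38BF4
#4 VA=0x1828361EFA7 (w,user):
  lvl0: tbl 0x2E, slot 3 ⇒ 0x43007 (P1/RW1/US1/PS0)
  lvl1: tbl 0x43, slot 10 ⇒ 0x47007 (P1/RW1/US1/PS0)
  lvl2: tbl 0x47, slot 27 ⇒ 0x4B007 (P1/RW1/US1/PS0)
  lvl3: tbl 0x4B, slot 30 ⇒ 0x4C005 (P1/RW0/US1/PS0)
  ✗ PROTECTION_VIOLATION  [4 reads]
#5 VA=0xF04410099EB (r,kernel):
  lvl0: tbl 0x2E, slot 30 ⇒ 0x4D007 (P1/RW1/US1/PS0)
  lvl1: tbl 0x4D, slot 17 ⇒ 0x51007 (P1/RW1/US1/PS0)
  lvl2: tbl 0x51, slot 8 ⇒ 0x54007 (P1/RW1/US1/PS0)
  lvl3: tbl 0x54, slot 9 ⇒ 0x57007 (P1/RW1/US1/PS0)
  ✓ 0x579EB  — 4 lookups

Access #5 fault: NONE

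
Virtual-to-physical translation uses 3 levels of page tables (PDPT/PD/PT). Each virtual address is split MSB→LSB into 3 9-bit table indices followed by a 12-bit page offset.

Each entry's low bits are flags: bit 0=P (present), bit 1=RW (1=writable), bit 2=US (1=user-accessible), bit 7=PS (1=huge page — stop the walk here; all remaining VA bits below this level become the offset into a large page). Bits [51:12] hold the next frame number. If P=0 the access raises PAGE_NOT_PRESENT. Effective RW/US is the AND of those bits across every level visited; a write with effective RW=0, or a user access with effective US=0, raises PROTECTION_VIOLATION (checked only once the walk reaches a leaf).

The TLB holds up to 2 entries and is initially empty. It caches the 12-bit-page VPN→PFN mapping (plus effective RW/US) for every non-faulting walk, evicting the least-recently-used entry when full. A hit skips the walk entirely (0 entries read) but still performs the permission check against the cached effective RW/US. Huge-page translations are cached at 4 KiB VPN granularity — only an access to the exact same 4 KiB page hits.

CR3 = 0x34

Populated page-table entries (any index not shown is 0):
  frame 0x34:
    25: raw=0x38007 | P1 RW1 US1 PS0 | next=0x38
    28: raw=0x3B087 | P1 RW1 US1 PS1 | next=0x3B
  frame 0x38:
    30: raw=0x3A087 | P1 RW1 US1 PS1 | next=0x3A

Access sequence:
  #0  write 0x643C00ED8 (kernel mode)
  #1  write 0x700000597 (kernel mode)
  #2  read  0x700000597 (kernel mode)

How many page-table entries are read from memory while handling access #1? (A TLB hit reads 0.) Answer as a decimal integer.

Walk each access:
#0 VA=0x643C00ED8 (w,kernel):
  [0] read 0x34 idx=25: raw=0x38007 flags P=1 W=1 U=1 S=0
  [1] read 0x38 idx=30: raw=0x3A087 flags P=1 W=1 U=1 S=1
  ✓ 0x3AED8 (huge @L1)  — 2 lookups
#1 VA=0x700000597 (w,kernel):
  [0] read 0x34 idx=28: raw=0x3B087 flags P=1 W=1 U=1 S=1
  ✓ 0x3B597 (huge @L0)  — 1 lookups
#2 VA=0x700000597 (r,kernel):
  TLB hit vpn=0x700000 → PA=0x3B597

Entries read for #1: 1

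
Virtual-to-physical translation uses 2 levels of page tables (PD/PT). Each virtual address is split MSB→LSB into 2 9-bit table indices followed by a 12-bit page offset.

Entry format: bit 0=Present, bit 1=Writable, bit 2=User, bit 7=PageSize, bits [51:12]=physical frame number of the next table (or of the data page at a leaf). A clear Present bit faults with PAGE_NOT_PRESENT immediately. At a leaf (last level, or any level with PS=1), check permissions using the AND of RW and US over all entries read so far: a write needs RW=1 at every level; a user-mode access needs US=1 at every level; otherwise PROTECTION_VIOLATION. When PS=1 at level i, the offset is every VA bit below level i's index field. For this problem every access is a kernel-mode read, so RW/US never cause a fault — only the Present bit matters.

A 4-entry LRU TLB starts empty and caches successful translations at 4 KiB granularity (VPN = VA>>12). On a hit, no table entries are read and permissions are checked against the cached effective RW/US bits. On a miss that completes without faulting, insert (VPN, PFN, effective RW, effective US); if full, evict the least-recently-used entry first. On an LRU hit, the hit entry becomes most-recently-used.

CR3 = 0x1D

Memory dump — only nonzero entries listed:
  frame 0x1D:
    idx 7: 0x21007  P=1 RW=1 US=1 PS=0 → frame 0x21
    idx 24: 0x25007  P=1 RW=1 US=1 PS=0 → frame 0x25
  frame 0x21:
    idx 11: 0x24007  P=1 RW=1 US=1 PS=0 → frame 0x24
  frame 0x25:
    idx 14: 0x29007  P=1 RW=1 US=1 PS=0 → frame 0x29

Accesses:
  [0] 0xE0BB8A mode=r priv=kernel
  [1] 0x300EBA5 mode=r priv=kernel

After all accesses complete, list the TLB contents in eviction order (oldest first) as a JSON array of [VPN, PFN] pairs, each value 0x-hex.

Walk each access:
#0 VA=0xE0BB8A (r,kernel):
  L0 @0x1D[7] → 0x21007  P=1,RW=1,US=1,PS=0
  L1 @0x21[11] → 0x24007  P=1,RW=1,US=1,PS=0
  ⇒ phys 0x24B8A  [2 reads]
#1 VA=0x300EBA5 (r,kernel):
  L0 @0x1D[24] → 0x25007  P=1,RW=1,US=1,PS=0
  L1 @0x25[14] → 0x29007  P=1,RW=1,US=1,PS=0
  ⇒ phys 0x29BA5  [2 reads]

TLB: [["0xE0B", "0x24"], ["0x300E", "0x29"]]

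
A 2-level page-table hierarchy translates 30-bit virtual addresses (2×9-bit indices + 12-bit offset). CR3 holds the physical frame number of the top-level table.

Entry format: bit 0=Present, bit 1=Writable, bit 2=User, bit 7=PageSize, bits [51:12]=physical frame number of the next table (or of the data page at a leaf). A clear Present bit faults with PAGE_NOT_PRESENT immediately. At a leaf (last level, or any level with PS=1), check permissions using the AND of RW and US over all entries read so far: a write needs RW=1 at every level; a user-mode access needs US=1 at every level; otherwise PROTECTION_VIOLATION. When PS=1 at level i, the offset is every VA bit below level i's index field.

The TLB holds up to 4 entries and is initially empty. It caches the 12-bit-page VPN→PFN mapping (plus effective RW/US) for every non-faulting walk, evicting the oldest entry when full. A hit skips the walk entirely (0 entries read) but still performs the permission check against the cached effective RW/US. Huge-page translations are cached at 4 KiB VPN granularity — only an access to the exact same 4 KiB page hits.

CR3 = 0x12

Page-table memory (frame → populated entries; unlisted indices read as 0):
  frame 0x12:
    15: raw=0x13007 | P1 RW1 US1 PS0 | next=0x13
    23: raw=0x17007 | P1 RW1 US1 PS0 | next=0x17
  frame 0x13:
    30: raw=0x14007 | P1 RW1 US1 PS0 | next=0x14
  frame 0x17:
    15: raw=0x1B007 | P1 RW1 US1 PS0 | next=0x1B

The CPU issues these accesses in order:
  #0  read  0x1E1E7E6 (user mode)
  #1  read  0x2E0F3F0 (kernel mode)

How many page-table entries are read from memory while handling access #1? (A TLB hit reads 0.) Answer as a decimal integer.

Per-access translation:
#0 VA=0x1E1E7E6 (r,user):
  L0: frame=0x12 idx=15 entry=0x13007 [P=1 RW=1 US=1 PS=0]
  L1: frame=0x13 idx=30 entry=0x14007 [P=1 RW=1 US=1 PS=0]
  ✓ 0x147E6  — 2 lookups
#1 VA=0x2E0F3F0 (r,kernel):
  L0: frame=0x12 idx=23 entry=0x17007 [P=1 RW=1 US=1 PS=0]
  L1: frame=0x17 idx=15 entry=0x1B007 [P=1 RW=1 US=1 PS=0]
  ✓ 0x1B3F0  — 2 lookups

Entries read for #1: 2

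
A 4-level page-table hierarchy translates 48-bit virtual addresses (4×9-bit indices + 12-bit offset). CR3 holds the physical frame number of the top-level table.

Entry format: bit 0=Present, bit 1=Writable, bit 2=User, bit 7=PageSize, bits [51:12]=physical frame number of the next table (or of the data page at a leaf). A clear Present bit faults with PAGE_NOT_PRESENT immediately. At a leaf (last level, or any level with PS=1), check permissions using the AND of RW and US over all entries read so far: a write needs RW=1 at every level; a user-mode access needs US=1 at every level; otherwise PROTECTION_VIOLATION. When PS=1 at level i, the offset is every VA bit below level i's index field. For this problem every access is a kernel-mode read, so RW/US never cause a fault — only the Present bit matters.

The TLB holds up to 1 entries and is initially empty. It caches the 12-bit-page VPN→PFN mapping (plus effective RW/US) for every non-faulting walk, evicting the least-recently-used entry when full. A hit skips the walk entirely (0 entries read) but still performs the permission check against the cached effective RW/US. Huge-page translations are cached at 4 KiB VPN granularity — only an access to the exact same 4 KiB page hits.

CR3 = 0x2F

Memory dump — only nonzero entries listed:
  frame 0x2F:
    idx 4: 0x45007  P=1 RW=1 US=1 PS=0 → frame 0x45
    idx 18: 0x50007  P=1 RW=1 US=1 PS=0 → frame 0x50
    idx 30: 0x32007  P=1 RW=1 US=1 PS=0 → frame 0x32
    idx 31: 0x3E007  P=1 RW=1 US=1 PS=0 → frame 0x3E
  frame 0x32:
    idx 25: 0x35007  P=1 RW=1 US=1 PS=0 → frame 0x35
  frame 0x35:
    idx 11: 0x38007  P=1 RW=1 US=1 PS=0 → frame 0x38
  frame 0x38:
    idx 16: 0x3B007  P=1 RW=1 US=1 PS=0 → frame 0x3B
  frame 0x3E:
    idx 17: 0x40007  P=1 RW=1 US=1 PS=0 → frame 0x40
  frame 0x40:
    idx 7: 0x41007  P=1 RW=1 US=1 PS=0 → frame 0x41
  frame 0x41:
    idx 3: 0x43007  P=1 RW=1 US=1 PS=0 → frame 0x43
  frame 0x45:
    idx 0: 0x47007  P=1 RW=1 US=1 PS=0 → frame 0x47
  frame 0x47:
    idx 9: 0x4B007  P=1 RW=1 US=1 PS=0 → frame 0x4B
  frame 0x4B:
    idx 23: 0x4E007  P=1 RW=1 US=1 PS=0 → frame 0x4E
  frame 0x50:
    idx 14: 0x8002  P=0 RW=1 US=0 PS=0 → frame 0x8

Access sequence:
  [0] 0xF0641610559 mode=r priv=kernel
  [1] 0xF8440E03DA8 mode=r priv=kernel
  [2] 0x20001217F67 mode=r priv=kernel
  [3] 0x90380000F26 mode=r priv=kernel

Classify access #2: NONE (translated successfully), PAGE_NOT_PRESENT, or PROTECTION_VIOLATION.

Trace:
#0 VA=0xF0641610559 (r,kernel):
  L0 @0x2F[30] → 0x32007  P=1,RW=1,US=1,PS=0
  L1 @0x32[25] → 0x35007  P=1,RW=1,US=1,PS=0
  L2 @0x35[11] → 0x38007  P=1,RW=1,US=1,PS=0
  L3 @0x38[16] → 0x3B007  P=1,RW=1,US=1,PS=0
  ✓ 0x3B559  — 4 lookups
#1 VA=0xF8440E03DA8 (r,kernel):
  L0 @0x2F[31] → 0x3E007  P=1,RW=1,US=1,PS=0
  L1 @0x3E[17] → 0x40007  P=1,RW=1,US=1,PS=0
  L2 @0x40[7] → 0x41007  P=1,RW=1,US=1,PS=0
  L3 @0x41[3] → 0x43007  P=1,RW=1,US=1,PS=0
  ✓ 0x43DA8  — 4 lookups
#2 VA=0x20001217F67 (r,kernel):
  L0 @0x2F[4] → 0x45007  P=1,RW=1,US=1,PS=0
  L1 @0x45[0] → 0x47007  P=1,RW=1,US=1,PS=0
  L2 @0x47[9] → 0x4B007  P=1,RW=1,US=1,PS=0
  L3 @0x4B[23] → 0x4E007  P=1,RW=1,US=1,PS=0
  ✓ 0x4EF67  — 4 lookups
#3 VA=0x90380000F26 (r,kernel):
  L0 @0x2F[18] → 0x50007  P=1,RW=1,US=1,PS=0
  L1 @0x50[14] → 0x8002  P=0,RW=1,US=0,PS=0
  ⇒ fault: PAGE_NOT_PRESENT  — 2 lookups

Access #2 fault: NONE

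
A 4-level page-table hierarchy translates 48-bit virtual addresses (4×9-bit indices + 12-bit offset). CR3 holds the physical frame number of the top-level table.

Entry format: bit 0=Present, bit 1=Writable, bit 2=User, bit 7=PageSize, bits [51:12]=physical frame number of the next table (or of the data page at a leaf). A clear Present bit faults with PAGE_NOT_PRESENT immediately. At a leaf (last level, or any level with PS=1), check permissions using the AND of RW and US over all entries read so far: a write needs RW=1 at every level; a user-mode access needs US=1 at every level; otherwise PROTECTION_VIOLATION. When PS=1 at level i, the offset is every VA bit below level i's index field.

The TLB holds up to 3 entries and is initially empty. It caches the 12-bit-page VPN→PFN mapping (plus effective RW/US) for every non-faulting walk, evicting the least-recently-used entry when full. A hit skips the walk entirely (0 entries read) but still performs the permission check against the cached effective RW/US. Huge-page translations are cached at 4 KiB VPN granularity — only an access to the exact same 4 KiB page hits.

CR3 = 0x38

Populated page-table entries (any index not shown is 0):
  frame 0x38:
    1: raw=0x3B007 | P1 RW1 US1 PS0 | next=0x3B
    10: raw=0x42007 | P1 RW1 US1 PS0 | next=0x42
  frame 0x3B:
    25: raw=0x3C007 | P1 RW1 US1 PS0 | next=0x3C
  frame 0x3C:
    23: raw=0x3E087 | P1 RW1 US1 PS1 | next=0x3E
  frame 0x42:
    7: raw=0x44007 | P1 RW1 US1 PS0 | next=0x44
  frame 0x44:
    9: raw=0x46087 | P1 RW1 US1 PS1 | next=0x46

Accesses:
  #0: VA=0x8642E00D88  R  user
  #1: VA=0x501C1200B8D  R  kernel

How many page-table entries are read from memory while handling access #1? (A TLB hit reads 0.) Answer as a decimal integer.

Per-access translation:
#0 VA=0x8642E00D88 (r,user):
  [0] read 0x38 idx=1: raw=0x3B007 flags P=1 W=1 U=1 S=0
  [1] read 0x3B idx=25: raw=0x3C007 flags P=1 W=1 U=1 S=0
  [2] read 0x3C idx=23: raw=0x3E087 flags P=1 W=1 U=1 S=1
  → PA=0x3ED88 (huge @L2)  (3 entries read)
#1 VA=0x501C1200B8D (r,kernel):
  [0] read 0x38 idx=10: raw=0x42007 flags P=1 W=1 U=1 S=0
  [1] read 0x42 idx=7: raw=0x44007 flags P=1 W=1 U=1 S=0
  [2] read 0x44 idx=9: raw=0x46087 flags P=1 W=1 U=1 S=1
  → PA=0x46B8D (huge @L2)  (3 entries read)

Entries read for #1: 3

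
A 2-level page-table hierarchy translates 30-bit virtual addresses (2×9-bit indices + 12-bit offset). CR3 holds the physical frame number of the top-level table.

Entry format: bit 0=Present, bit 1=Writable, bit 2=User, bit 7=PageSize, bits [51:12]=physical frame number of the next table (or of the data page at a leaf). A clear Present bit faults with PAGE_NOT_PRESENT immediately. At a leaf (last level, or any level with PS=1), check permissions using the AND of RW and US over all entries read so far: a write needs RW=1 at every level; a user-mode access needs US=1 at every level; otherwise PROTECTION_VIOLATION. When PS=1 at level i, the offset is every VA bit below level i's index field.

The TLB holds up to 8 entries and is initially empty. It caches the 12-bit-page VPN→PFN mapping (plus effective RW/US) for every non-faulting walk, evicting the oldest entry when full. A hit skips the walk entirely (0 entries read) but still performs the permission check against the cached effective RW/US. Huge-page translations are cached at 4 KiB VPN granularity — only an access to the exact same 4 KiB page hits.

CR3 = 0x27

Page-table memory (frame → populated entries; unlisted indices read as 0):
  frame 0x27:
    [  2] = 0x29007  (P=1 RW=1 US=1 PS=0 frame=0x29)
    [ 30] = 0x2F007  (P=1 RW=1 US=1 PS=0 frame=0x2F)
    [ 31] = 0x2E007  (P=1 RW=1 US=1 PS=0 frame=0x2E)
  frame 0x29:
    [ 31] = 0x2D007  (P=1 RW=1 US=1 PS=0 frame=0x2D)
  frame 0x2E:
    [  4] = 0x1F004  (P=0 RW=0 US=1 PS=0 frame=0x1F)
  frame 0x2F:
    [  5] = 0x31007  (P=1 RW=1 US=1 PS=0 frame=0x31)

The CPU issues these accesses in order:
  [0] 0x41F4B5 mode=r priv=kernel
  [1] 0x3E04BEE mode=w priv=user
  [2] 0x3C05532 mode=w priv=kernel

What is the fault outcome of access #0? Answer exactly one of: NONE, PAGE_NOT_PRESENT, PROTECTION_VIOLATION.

Trace:
#0 VA=0x41F4B5 (r,kernel):
  lvl0: tbl 0x27, slot 2 ⇒ 0x29007 (P1/RW1/US1/PS0)
  lvl1: tbl 0x29, slot 31 ⇒ 0x2D007 (P1/RW1/US1/PS0)
  ✓ 0x2D4B5  — 2 lookups
#1 VA=0x3E04BEE (w,user):
  lvl0: tbl 0x27, slot 31 ⇒ 0x2E007 (P1/RW1/US1/PS0)
  lvl1: tbl 0x2E, slot 4 ⇒ 0x1F004 (P0/RW0/US1/PS0)
  ✗ PAGE_NOT_PRESENT  [2 reads]
#2 VA=0x3C05532 (w,kernel):
  lvl0: tbl 0x27, slot 30 ⇒ 0x2F007 (P1/RW1/US1/PS0)
  lvl1: tbl 0x2F, slot 5 ⇒ 0x31007 (P1/RW1/US1/PS0)
  ✓ 0x31532  — 2 lookups

Access #0 fault: NONE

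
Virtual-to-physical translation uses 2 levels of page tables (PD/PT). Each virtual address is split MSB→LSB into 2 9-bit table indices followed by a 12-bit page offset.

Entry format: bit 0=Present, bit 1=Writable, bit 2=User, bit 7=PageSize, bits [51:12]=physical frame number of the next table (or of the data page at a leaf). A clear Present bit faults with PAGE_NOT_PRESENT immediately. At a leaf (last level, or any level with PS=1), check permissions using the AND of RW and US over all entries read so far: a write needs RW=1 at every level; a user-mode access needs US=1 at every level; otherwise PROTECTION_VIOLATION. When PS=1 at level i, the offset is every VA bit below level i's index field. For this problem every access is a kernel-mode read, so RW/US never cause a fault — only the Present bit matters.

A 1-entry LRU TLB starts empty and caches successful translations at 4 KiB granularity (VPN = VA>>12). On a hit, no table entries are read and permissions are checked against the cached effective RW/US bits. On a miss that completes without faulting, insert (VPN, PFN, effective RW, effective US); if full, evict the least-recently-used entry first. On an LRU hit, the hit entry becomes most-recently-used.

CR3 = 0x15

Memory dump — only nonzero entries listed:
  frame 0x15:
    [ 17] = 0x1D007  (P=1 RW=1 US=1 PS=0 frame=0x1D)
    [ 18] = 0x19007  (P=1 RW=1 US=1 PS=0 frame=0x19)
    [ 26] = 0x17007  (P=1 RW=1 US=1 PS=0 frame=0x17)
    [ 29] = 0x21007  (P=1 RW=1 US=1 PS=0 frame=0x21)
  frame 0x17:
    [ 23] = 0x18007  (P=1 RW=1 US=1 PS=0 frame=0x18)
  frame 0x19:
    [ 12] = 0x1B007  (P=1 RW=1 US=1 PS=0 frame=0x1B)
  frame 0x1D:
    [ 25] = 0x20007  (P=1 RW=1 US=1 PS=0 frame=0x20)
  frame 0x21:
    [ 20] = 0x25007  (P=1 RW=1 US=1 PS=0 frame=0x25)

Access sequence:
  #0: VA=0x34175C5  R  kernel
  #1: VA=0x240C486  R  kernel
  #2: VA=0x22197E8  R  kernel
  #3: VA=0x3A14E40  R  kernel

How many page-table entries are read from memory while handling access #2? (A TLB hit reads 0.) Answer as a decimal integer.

Per-access translation:
#0 VA=0x34175C5 (r,kernel):
  L0: frame=0x15 idx=26 entry=0x17007 [P=1 RW=1 US=1 PS=0]
  L1: frame=0x17 idx=23 entry=0x18007 [P=1 RW=1 US=1 PS=0]
  ⇒ phys 0x185C5  [2 reads]
#1 VA=0x240C486 (r,kernel):
  L0: frame=0x15 idx=18 entry=0x19007 [P=1 RW=1 US=1 PS=0]
  L1: frame=0x19 idx=12 entry=0x1B007 [P=1 RW=1 US=1 PS=0]
  ⇒ phys 0x1B486  [2 reads]
#2 VA=0x22197E8 (r,kernel):
  L0: frame=0x15 idx=17 entry=0x1D007 [P=1 RW=1 US=1 PS=0]
  L1: frame=0x1D idx=25 entry=0x20007 [P=1 RW=1 US=1 PS=0]
  ⇒ phys 0x207E8  [2 reads]
#3 VA=0x3A14E40 (r,kernel):
  L0: frame=0x15 idx=29 entry=0x21007 [P=1 RW=1 US=1 PS=0]
  L1: frame=0x21 idx=20 entry=0x25007 [P=1 RW=1 US=1 PS=0]
  ⇒ phys 0x25E40  [2 reads]

Entries read for #2: 2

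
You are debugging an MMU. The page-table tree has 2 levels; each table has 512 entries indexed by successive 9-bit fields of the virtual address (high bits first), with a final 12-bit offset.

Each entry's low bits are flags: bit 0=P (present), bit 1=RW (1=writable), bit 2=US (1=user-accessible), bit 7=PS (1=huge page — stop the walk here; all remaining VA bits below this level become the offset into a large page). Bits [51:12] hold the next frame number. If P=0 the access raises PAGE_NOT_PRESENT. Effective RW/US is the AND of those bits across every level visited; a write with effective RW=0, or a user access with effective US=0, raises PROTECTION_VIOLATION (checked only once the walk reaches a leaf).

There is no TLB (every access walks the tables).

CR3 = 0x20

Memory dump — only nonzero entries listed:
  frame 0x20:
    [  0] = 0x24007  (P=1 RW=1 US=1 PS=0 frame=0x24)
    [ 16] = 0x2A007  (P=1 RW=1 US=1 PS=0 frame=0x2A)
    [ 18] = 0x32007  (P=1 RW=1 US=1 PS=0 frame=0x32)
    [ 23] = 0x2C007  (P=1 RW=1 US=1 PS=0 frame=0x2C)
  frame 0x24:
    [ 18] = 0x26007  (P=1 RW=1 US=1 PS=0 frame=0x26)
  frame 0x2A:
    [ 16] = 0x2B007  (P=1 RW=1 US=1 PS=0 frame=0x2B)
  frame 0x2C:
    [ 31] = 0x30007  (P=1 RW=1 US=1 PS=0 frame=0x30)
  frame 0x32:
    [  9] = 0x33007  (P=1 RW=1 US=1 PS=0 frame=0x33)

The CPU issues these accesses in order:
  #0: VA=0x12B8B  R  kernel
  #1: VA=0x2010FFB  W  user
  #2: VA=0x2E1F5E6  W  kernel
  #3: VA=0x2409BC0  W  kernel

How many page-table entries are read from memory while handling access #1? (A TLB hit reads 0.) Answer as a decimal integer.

Trace:
#0 VA=0x12B8B (r,kernel):
  L0: frame=0x20 idx=0 entry=0x24007 [P=1 RW=1 US=1 PS=0]
  L1: frame=0x24 idx=18 entry=0x26007 [P=1 RW=1 US=1 PS=0]
  ✓ 0x26B8B  — 2 lookups
#1 VA=0x2010FFB (w,user):
  L0: frame=0x20 idx=16 entry=0x2A007 [P=1 RW=1 US=1 PS=0]
  L1: frame=0x2A idx=16 entry=0x2B007 [P=1 RW=1 US=1 PS=0]
  ✓ 0x2BFFB  — 2 lookups
#2 VA=0x2E1F5E6 (w,kernel):
  L0: frame=0x20 idx=23 entry=0x2C007 [P=1 RW=1 US=1 PS=0]
  L1: frame=0x2C idx=31 entry=0x30007 [P=1 RW=1 US=1 PS=0]
  ✓ 0x305E6  — 2 lookups
#3 VA=0x2409BC0 (w,kernel):
  L0: frame=0x20 idx=18 entry=0x32007 [P=1 RW=1 US=1 PS=0]
  L1: frame=0x32 idx=9 entry=0x33007 [P=1 RW=1 US=1 PS=0]
  ✓ 0x33BC0  — 2 lookups

Entries read for #1: 2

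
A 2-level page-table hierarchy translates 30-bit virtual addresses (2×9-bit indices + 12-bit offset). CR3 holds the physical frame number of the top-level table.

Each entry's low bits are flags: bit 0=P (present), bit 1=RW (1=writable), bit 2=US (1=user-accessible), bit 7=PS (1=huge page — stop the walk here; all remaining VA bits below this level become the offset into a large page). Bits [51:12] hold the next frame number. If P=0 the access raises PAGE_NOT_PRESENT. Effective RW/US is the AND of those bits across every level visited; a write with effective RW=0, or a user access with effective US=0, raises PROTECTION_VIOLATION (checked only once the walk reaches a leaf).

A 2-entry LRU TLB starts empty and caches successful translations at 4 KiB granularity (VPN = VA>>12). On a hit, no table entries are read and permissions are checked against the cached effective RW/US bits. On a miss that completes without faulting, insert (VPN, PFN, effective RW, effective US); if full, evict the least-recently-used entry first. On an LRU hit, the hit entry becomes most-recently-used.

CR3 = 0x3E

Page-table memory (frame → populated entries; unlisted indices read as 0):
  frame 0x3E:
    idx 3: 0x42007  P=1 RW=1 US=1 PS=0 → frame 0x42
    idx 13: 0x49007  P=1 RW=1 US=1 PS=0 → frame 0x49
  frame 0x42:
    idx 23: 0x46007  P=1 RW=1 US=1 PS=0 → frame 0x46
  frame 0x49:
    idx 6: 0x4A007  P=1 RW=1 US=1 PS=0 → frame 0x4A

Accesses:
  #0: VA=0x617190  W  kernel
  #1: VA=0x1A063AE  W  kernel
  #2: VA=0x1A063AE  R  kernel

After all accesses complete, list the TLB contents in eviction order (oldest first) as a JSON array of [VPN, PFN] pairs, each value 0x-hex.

Trace:
#0 VA=0x617190 (w,kernel):
  lvl0: tbl 0x3E, slot 3 ⇒ 0x42007 (P1/RW1/US1/PS0)
  lvl1: tbl 0x42, slot 23 ⇒ 0x46007 (P1/RW1/US1/PS0)
  ✓ 0x46190  — 2 lookups
#1 VA=0x1A063AE (w,kernel):
  lvl0: tbl 0x3E, slot 13 ⇒ 0x49007 (P1/RW1/US1/PS0)
  lvl1: tbl 0x49, slot 6 ⇒ 0x4A007 (P1/RW1/US1/PS0)
  ✓ 0x4A3AE  — 2 lookups
#2 VA=0x1A063AE (r,kernel):
  TLB hit vpn=0x1A06 → PA=0x4A3AE

TLB: [["0x617", "0x46"], ["0x1A06", "0x4A"]]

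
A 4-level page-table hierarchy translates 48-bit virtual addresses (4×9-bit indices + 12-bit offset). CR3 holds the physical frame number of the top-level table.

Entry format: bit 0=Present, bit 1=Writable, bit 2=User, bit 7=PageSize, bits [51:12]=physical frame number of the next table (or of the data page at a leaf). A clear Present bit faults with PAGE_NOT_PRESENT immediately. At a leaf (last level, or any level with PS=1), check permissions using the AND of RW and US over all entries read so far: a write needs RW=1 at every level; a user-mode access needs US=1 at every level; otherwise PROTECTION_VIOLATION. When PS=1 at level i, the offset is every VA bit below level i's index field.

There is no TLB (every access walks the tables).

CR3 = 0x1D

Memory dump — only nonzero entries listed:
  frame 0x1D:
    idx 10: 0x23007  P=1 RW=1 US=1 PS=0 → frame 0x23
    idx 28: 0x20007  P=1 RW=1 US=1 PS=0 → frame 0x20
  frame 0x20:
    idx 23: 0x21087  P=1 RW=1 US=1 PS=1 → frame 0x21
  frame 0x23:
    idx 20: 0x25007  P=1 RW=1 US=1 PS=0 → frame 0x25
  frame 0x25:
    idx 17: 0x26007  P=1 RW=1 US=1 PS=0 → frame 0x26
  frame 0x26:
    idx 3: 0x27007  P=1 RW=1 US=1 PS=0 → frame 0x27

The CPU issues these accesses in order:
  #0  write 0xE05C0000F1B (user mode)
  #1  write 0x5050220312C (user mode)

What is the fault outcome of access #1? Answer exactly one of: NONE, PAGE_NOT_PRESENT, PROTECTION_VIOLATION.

Trace:
#0 VA=0xE05C0000F1B (w,user):
  lvl0: tbl 0x1D, slot 28 ⇒ 0x20007 (P1/RW1/US1/PS0)
  lvl1: tbl 0x20, slot 23 ⇒ 0x21087 (P1/RW1/US1/PS1)
  ⇒ phys 0x21F1B (huge @L1)  [2 reads]
#1 VA=0x5050220312C (w,user):
  lvl0: tbl 0x1D, slot 10 ⇒ 0x23007 (P1/RW1/US1/PS0)
  lvl1: tbl 0x23, slot 20 ⇒ 0x25007 (P1/RW1/US1/PS0)
  lvl2: tbl 0x25, slot 17 ⇒ 0x26007 (P1/RW1/US1/PS0)
  lvl3: tbl 0x26, slot 3 ⇒ 0x27007 (P1/RW1/US1/PS0)
  ⇒ phys 0x2712C  [4 reads]

Access #1 fault: NONE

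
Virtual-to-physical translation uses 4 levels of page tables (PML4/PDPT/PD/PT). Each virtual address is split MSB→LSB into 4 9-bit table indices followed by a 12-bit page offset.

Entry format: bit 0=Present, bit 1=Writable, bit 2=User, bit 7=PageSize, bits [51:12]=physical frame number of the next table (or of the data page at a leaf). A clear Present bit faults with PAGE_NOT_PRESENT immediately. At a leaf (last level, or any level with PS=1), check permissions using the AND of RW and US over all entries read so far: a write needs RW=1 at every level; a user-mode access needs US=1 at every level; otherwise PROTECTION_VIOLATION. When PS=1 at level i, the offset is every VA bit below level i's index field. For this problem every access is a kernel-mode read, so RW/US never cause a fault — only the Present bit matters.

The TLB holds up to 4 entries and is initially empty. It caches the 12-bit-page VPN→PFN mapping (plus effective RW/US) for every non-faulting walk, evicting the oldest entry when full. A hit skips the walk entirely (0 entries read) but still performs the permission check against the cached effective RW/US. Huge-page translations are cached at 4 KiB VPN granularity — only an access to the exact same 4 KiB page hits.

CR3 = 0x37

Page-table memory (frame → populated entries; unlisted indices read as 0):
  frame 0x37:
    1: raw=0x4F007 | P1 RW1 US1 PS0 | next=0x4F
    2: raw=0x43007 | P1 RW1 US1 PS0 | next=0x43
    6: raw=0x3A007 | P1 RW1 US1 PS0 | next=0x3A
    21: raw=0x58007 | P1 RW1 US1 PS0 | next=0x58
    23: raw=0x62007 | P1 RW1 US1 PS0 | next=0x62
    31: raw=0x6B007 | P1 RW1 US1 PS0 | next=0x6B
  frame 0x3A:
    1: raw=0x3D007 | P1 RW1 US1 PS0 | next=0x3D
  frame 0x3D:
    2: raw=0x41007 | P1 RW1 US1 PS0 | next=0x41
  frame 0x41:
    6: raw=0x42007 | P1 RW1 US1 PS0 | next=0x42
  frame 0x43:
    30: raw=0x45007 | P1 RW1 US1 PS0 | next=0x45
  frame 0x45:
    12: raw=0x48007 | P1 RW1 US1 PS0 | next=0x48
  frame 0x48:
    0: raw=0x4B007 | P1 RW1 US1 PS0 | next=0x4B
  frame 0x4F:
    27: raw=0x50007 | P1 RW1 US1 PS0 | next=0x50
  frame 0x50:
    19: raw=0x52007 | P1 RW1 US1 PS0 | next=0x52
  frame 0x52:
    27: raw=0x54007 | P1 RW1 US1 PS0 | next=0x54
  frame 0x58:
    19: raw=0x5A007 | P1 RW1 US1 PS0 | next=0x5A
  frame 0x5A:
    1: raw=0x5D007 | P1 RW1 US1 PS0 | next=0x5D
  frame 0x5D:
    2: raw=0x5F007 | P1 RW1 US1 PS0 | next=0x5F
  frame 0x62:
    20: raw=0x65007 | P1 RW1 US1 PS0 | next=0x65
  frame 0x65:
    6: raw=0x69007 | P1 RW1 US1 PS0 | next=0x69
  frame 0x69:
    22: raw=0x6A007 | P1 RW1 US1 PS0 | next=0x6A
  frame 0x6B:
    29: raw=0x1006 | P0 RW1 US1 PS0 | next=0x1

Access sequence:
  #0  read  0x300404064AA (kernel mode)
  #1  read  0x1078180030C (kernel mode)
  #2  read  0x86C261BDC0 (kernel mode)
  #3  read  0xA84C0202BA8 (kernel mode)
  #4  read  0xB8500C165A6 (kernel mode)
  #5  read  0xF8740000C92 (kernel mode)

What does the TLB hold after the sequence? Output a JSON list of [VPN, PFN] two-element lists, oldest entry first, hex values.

Trace:
#0 VA=0x300404064AA (r,kernel):
  L0: frame=0x37 idx=6 entry=0x3A007 [P=1 RW=1 US=1 PS=0]
  L1: frame=0x3A idx=1 entry=0x3D007 [P=1 RW=1 US=1 PS=0]
  L2: frame=0x3D idx=2 entry=0x41007 [P=1 RW=1 US=1 PS=0]
  L3: frame=0x41 idx=6 entry=0x42007 [P=1 RW=1 US=1 PS=0]
  ✓ 0x424AA  — 4 lookups
#1 VA=0x1078180030C (r,kernel):
  L0: frame=0x37 idx=2 entry=0x43007 [P=1 RW=1 US=1 PS=0]
  L1: frame=0x43 idx=30 entry=0x45007 [P=1 RW=1 US=1 PS=0]
  L2: frame=0x45 idx=12 entry=0x48007 [P=1 RW=1 US=1 PS=0]
  L3: frame=0x48 idx=0 entry=0x4B007 [P=1 RW=1 US=1 PS=0]
  ✓ 0x4B30C  — 4 lookups
#2 VA=0x86C261BDC0 (r,kernel):
  L0: frame=0x37 idx=1 entry=0x4F007 [P=1 RW=1 US=1 PS=0]
  L1: frame=0x4F idx=27 entry=0x50007 [P=1 RW=1 US=1 PS=0]
  L2: frame=0x50 idx=19 entry=0x52007 [P=1 RW=1 US=1 PS=0]
  L3: frame=0x52 idx=27 entry=0x54007 [P=1 RW=1 US=1 PS=0]
  ✓ 0x54DC0  — 4 lookups
#3 VA=0xA84C0202BA8 (r,kernel):
  L0: frame=0x37 idx=21 entry=0x58007 [P=1 RW=1 US=1 PS=0]
  L1: frame=0x58 idx=19 entry=0x5A007 [P=1 RW=1 US=1 PS=0]
  L2: frame=0x5A idx=1 entry=0x5D007 [P=1 RW=1 US=1 PS=0]
  L3: frame=0x5D idx=2 entry=0x5F007 [P=1 RW=1 US=1 PS=0]
  ✓ 0x5FBA8  — 4 lookups
#4 VA=0xB8500C165A6 (r,kernel):
  L0: frame=0x37 idx=23 entry=0x62007 [P=1 RW=1 US=1 PS=0]
  L1: frame=0x62 idx=20 entry=0x65007 [P=1 RW=1 US=1 PS=0]
  L2: frame=0x65 idx=6 entry=0x69007 [P=1 RW=1 US=1 PS=0]
  L3: frame=0x69 idx=22 entry=0x6A007 [P=1 RW=1 US=1 PS=0]
  ✓ 0x6A5A6  — 4 lookups
#5 VA=0xF8740000C92 (r,kernel):
  L0: frame=0x37 idx=31 entry=0x6B007 [P=1 RW=1 US=1 PS=0]
  L1: frame=0x6B idx=29 entry=0x1006 [P=0 RW=1 US=1 PS=0]
  → PAGE_NOT_PRESENT  (2 entries read)

TLB: [["0x10781800", "0x4B"], ["0x86C261B", "0x54"], ["0xA84C0202", "0x5F"], ["0xB8500C16", "0x6A"]]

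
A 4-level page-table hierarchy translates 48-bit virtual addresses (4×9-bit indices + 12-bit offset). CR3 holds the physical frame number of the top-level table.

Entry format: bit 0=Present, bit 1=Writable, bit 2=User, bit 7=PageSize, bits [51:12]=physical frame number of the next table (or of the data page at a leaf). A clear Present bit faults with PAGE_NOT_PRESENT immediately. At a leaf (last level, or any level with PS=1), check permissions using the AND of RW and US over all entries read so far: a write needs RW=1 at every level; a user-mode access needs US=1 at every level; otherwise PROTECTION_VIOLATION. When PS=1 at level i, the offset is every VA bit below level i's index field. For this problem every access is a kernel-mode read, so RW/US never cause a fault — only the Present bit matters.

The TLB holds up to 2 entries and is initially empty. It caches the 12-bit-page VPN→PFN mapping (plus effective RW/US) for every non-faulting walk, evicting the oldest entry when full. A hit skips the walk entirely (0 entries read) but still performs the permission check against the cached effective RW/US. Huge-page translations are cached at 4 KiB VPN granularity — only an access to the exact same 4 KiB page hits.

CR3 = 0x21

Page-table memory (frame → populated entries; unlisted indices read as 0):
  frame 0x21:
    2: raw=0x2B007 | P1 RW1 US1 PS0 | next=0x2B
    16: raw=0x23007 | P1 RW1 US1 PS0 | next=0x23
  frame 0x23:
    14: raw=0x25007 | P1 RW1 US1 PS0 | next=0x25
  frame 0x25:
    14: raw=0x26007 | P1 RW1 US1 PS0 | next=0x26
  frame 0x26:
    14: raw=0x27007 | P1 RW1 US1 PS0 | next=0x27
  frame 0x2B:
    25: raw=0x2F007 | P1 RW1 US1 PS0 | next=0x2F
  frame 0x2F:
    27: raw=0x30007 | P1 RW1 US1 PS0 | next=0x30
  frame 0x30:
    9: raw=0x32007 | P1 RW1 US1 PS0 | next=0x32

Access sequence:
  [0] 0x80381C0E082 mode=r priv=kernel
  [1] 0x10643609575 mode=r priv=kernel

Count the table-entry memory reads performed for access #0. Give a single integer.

Trace:
#0 VA=0x80381C0E082 (r,kernel):
  L0 @0x21[16] → 0x23007  P=1,RW=1,US=1,PS=0
  L1 @0x23[14] → 0x25007  P=1,RW=1,US=1,PS=0
  L2 @0x25[14] → 0x26007  P=1,RW=1,US=1,PS=0
  L3 @0x26[14] → 0x27007  P=1,RW=1,US=1,PS=0
  → PA=0x27082  (4 entries read)
#1 VA=0x10643609575 (r,kernel):
  L0 @0x21[2] → 0x2B007  P=1,RW=1,US=1,PS=0
  L1 @0x2B[25] → 0x2F007  P=1,RW=1,US=1,PS=0
  L2 @0x2F[27] → 0x30007  P=1,RW=1,US=1,PS=0
  L3 @0x30[9] → 0x32007  P=1,RW=1,US=1,PS=0
  → PA=0x32575  (4 entries read)

Entries read for #0: 4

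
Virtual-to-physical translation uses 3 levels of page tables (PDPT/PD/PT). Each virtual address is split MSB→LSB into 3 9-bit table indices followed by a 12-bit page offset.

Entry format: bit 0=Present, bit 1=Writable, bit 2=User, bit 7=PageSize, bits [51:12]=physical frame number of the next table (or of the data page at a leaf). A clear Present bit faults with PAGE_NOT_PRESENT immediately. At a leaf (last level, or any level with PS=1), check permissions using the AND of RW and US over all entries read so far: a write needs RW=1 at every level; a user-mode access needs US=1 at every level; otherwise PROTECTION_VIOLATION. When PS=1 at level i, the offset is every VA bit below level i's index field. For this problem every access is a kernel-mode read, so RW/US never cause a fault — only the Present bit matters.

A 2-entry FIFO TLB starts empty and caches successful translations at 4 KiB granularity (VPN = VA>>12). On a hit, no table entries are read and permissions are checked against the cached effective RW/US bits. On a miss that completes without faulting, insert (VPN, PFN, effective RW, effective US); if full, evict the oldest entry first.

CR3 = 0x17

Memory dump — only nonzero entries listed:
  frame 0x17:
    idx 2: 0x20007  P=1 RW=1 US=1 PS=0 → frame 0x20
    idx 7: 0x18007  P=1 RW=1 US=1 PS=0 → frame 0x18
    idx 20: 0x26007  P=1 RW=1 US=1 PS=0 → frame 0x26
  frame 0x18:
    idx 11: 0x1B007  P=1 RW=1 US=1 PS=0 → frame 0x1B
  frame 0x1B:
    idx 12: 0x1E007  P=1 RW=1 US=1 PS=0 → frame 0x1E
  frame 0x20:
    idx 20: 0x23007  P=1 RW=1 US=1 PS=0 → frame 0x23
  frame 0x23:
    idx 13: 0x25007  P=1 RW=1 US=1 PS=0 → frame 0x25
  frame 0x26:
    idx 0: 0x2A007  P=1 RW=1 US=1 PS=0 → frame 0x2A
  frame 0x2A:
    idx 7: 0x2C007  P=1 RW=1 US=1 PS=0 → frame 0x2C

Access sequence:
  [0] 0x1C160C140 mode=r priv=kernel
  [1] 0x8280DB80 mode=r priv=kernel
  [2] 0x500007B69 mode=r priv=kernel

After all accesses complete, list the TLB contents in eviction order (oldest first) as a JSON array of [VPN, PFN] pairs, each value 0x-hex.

Trace:
#0 VA=0x1C160C140 (r,kernel):
  [0] read 0x17 idx=7: raw=0x18007 flags P=1 W=1 U=1 S=0
  [1] read 0x18 idx=11: raw=0x1B007 flags P=1 W=1 U=1 S=0
  [2] read 0x1B idx=12: raw=0x1E007 flags P=1 W=1 U=1 S=0
  ✓ 0x1E140  — 3 lookups
#1 VA=0x8280DB80 (r,kernel):
  [0] read 0x17 idx=2: raw=0x20007 flags P=1 W=1 U=1 S=0
  [1] read 0x20 idx=20: raw=0x23007 flags P=1 W=1 U=1 S=0
  [2] read 0x23 idx=13: raw=0x25007 flags P=1 W=1 U=1 S=0
  ✓ 0x25B80  — 3 lookups
#2 VA=0x500007B69 (r,kernel):
  [0] read 0x17 idx=20: raw=0x26007 flags P=1 W=1 U=1 S=0
  [1] read 0x26 idx=0: raw=0x2A007 flags P=1 W=1 U=1 S=0
  [2] read 0x2A idx=7: raw=0x2C007 flags P=1 W=1 U=1 S=0
  ✓ 0x2CB69  — 3 lookups

TLB: [["0x8280D", "0x25"], ["0x500007", "0x2C"]]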